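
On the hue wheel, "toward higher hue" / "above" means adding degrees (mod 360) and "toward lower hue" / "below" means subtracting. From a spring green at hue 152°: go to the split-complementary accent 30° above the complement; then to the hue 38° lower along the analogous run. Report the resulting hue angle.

+210° (split-comp 30° ↑): 152 + 210 = 362 → 362 − 360 = 2°
−38° (analog 38° ↓): 2 − 38 = -36 → -36 + 360 = 324°

324°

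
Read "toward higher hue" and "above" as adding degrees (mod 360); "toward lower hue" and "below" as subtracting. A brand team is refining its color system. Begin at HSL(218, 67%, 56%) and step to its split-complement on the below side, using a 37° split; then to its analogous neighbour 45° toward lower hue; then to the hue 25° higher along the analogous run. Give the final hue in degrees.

341°

+143° (split-comp 37° ↓): 218 + 143 = 361 → 361 − 360 = 1°
−45° (analog 45° ↓): 1 − 45 = -44 → -44 + 360 = 316°
+25° (analog 25° ↑): 316 + 25 = 341°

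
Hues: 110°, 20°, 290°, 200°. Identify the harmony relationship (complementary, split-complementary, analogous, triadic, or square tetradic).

square tetradic

Sort the hues: 20°, 110°, 200°, 290°.
Successive gaps around the wheel: 90°, 90°, 90°, 90°.
Four hues every 90° form a square tetradic scheme.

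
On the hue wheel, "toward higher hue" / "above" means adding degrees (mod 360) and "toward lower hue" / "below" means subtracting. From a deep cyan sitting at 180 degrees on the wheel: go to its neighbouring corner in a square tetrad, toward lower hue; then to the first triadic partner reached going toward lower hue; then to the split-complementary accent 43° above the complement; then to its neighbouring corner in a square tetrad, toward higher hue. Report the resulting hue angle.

180 − 90 = 90°   (square ↓)
90 − 120 = -30 → -30 + 360 = 330°   (triadic ↓)
330 + 223 = 553 → 553 − 360 = 193°   (split-comp 43° ↑)
193 + 90 = 283°   (square ↑)

283°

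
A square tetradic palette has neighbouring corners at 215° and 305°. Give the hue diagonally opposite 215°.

35°

A square tetradic scheme places four hues 90° apart; opposite corners are 180° apart.
215 + 180 = 395 → 395 − 360 = 35°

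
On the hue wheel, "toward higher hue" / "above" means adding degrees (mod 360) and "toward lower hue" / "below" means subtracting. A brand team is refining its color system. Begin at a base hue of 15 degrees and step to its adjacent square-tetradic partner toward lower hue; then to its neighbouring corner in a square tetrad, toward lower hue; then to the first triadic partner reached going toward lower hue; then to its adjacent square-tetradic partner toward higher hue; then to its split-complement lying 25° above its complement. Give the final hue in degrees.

10°

15 − 90 = -75 → -75 + 360 = 285°   (square ↓)
285 − 90 = 195°   (square ↓)
195 − 120 = 75°   (triadic ↓)
75 + 90 = 165°   (square ↑)
165 + 205 = 370 → 370 − 360 = 10°   (split-comp 25° ↑)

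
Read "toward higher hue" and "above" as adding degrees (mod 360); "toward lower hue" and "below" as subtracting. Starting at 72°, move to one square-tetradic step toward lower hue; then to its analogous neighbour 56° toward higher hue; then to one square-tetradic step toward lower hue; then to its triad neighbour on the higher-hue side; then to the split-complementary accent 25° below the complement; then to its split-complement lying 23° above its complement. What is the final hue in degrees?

66°

square ↓ −90°: 72 − 90 = -18 → -18 + 360 = 342°
analog 56° ↑ +56°: 342 + 56 = 398 → 398 − 360 = 38°
square ↓ −90°: 38 − 90 = -52 → -52 + 360 = 308°
triadic ↑ +120°: 308 + 120 = 428 → 428 − 360 = 68°
split-comp 25° ↓ +155°: 68 + 155 = 223°
split-comp 23° ↑ +203°: 223 + 203 = 426 → 426 − 360 = 66°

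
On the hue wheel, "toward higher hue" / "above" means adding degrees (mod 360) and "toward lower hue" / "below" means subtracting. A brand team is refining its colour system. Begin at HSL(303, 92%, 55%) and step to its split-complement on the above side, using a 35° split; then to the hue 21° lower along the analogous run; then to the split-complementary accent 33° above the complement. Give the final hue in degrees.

350°

split-comp 35° ↑ +215°: 303 + 215 = 518 → 518 − 360 = 158°
analog 21° ↓ −21°: 158 − 21 = 137°
split-comp 33° ↑ +213°: 137 + 213 = 350°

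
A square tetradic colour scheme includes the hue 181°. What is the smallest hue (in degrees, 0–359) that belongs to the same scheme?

1°

A square tetradic scheme places four hues every 90°.
The full set through 181° is {1°, 91°, 181°, 271°}.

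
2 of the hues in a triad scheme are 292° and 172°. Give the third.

52°

A triad places three hues 120° apart.
The full set through 172° is {52°, 172°, 292°}.
Given {172°, 292°}, the missing hue is 52°.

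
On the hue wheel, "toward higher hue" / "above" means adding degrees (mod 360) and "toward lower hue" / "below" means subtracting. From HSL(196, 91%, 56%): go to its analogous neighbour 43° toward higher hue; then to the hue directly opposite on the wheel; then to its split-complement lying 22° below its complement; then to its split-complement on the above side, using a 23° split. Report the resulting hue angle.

196 + 43 = 239°   (analog 43° ↑)
239 + 180 = 419 → 419 − 360 = 59°   (complement)
59 + 158 = 217°   (split-comp 22° ↓)
217 + 203 = 420 → 420 − 360 = 60°   (split-comp 23° ↑)

60°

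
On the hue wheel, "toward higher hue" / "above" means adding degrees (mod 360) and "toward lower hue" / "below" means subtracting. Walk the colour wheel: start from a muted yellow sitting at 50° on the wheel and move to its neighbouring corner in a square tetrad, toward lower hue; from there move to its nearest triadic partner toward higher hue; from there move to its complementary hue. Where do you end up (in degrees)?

square ↓ −90°: 50 − 90 = -40 → -40 + 360 = 320°
triadic ↑ +120°: 320 + 120 = 440 → 440 − 360 = 80°
complement +180°: 80 + 180 = 260°

260°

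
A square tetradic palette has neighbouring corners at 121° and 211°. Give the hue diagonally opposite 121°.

301°

A square tetradic scheme places four hues 90° apart; opposite corners are 180° apart.
121 + 180 = 301°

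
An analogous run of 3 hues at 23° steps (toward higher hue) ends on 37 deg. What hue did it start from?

351°

2 steps of 23° (toward higher hue) give a net shift of +46°.
Start = end − shift: 37 − 46 = -9 → -9 + 360 = 351°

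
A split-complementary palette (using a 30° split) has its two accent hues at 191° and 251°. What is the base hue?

The accents sit 30° either side of the complement, so the complement is their short-arc midpoint on the wheel.
Short-arc midpoint of 191° and 251°: 221°.
Base is 180° from the complement: 221 − 180 = 41°

41°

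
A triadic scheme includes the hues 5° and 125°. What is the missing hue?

A triad places three hues 120° apart.
The full set through 5° is {5°, 125°, 245°}.
Given {5°, 125°}, the missing hue is 245°.

245°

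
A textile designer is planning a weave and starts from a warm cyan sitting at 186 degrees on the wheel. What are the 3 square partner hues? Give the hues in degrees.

276°, 6°, 96°

A square tetradic scheme places four hues every 90°.
186 + 90 = 276°
186 + 180 = 366 → 366 − 360 = 6°
186 + 270 = 456 → 456 − 360 = 96°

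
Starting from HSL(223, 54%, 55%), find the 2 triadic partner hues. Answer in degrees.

343° and 103°

A triad places three hues 120° apart.
223 + 120 = 343°
223 + 240 = 463 → 463 − 360 = 103°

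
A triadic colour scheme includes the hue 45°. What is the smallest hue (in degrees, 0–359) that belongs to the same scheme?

A triad places three hues 120° apart.
The full set through 45° is {45°, 165°, 285°}.

45°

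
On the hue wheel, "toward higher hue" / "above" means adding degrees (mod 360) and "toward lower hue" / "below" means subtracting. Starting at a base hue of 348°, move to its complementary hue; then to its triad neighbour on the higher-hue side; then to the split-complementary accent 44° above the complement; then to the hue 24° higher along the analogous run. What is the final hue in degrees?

complement +180°: 348 + 180 = 528 → 528 − 360 = 168°
triadic ↑ +120°: 168 + 120 = 288°
split-comp 44° ↑ +224°: 288 + 224 = 512 → 512 − 360 = 152°
analog 24° ↑ +24°: 152 + 24 = 176°

176°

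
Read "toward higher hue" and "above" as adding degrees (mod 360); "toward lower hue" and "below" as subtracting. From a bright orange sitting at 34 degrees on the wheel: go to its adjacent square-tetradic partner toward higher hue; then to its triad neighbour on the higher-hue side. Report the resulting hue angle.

+90° (square ↑): 34 + 90 = 124°
+120° (triadic ↑): 124 + 120 = 244°

244°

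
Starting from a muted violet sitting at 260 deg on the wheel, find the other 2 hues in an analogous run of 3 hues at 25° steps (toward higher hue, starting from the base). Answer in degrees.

Analogous hues sit every 25° along the wheel.
260 + 25 = 285°
260 + 50 = 310°

285° and 310°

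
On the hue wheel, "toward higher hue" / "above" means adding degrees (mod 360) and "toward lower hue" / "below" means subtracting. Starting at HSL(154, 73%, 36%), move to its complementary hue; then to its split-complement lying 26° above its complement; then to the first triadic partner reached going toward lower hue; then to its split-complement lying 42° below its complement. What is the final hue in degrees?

198°

complement +180°: 154 + 180 = 334°
split-comp 26° ↑ +206°: 334 + 206 = 540 → 540 − 360 = 180°
triadic ↓ −120°: 180 − 120 = 60°
split-comp 42° ↓ +138°: 60 + 138 = 198°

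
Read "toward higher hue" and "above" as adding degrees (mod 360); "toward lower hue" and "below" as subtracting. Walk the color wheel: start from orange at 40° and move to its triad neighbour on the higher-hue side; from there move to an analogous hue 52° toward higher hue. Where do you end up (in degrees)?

+120° (triadic ↑): 40 + 120 = 160°
+52° (analog 52° ↑): 160 + 52 = 212°

212°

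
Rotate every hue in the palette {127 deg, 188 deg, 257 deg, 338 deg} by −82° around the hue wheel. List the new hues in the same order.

45°, 106°, 175°, 256°

127 − 82 = 45°
188 − 82 = 106°
257 − 82 = 175°
338 − 82 = 256°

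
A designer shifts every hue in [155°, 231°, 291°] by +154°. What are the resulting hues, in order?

155 + 154 = 309°
231 + 154 = 385 → 385 − 360 = 25°
291 + 154 = 445 → 445 − 360 = 85°

309°, 25°, 85°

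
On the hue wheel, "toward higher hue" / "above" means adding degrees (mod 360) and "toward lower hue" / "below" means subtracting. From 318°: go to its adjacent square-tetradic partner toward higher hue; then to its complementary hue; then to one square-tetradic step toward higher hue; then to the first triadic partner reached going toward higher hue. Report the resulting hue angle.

78°

318 + 90 = 408 → 408 − 360 = 48°   (square ↑)
48 + 180 = 228°   (complement)
228 + 90 = 318°   (square ↑)
318 + 120 = 438 → 438 − 360 = 78°   (triadic ↑)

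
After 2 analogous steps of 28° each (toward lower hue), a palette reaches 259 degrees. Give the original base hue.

2 steps of 28° (toward lower hue) give a net shift of −56°.
Start = end − shift: 259 + 56 = 315°

315°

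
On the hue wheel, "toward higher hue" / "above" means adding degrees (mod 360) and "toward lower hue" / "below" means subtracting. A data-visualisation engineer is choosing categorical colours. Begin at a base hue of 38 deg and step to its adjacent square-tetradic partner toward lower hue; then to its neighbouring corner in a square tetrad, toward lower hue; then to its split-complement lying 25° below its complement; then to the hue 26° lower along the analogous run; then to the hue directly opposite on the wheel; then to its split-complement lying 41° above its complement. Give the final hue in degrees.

28°

38 − 90 = -52 → -52 + 360 = 308°   (square ↓)
308 − 90 = 218°   (square ↓)
218 + 155 = 373 → 373 − 360 = 13°   (split-comp 25° ↓)
13 − 26 = -13 → -13 + 360 = 347°   (analog 26° ↓)
347 + 180 = 527 → 527 − 360 = 167°   (complement)
167 + 221 = 388 → 388 − 360 = 28°   (split-comp 41° ↑)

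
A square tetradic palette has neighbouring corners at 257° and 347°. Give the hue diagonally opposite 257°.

A square tetradic scheme places four hues 90° apart; opposite corners are 180° apart.
257 + 180 = 437 → 437 − 360 = 77°

77°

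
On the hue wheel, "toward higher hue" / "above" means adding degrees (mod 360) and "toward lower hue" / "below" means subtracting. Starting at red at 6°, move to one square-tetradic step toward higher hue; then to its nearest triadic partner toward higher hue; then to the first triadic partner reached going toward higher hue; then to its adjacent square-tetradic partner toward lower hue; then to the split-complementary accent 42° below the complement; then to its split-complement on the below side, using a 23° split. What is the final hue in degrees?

181°

6 + 90 = 96°   (square ↑)
96 + 120 = 216°   (triadic ↑)
216 + 120 = 336°   (triadic ↑)
336 − 90 = 246°   (square ↓)
246 + 138 = 384 → 384 − 360 = 24°   (split-comp 42° ↓)
24 + 157 = 181°   (split-comp 23° ↓)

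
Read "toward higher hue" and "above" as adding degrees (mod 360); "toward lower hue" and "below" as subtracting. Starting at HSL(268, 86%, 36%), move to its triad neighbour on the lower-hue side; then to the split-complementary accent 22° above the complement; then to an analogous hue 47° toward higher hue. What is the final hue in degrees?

37°

268 − 120 = 148°   (triadic ↓)
148 + 202 = 350°   (split-comp 22° ↑)
350 + 47 = 397 → 397 − 360 = 37°   (analog 47° ↑)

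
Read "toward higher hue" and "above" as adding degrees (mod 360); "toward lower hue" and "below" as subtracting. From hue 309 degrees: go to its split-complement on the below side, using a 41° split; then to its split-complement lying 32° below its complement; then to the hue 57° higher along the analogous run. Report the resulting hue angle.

293°

309 + 139 = 448 → 448 − 360 = 88°   (split-comp 41° ↓)
88 + 148 = 236°   (split-comp 32° ↓)
236 + 57 = 293°   (analog 57° ↑)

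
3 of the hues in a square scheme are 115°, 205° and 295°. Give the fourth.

A square tetradic scheme places four hues every 90°.
The full set through 115° is {25°, 115°, 205°, 295°}.
Given {115°, 205°, 295°}, the missing hue is 25°.

25°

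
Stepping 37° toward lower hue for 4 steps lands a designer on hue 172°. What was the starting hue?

4 steps of 37° (toward lower hue) give a net shift of −148°.
Start = end − shift: 172 + 148 = 320°

320°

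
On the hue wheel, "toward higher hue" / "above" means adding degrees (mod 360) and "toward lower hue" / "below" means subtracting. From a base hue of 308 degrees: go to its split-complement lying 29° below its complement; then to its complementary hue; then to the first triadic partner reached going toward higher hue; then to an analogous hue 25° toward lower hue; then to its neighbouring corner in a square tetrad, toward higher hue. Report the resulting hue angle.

104°

+151° (split-comp 29° ↓): 308 + 151 = 459 → 459 − 360 = 99°
+180° (complement): 99 + 180 = 279°
+120° (triadic ↑): 279 + 120 = 399 → 399 − 360 = 39°
−25° (analog 25° ↓): 39 − 25 = 14°
+90° (square ↑): 14 + 90 = 104°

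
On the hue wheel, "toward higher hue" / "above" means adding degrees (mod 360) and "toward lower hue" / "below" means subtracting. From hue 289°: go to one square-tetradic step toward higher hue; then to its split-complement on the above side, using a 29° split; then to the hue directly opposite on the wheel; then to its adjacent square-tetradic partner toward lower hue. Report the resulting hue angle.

289 + 90 = 379 → 379 − 360 = 19°   (square ↑)
19 + 209 = 228°   (split-comp 29° ↑)
228 + 180 = 408 → 408 − 360 = 48°   (complement)
48 − 90 = -42 → -42 + 360 = 318°   (square ↓)

318°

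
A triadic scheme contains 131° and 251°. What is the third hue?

11°

A triad spaces three hues 120° apart.
The full set is {11°, 131°, 251°}.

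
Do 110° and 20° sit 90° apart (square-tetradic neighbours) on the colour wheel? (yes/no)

yes

Angular distance: |110 − 20| = 90 = 90°.
90° apart (square-tetradic neighbours) requires 90°.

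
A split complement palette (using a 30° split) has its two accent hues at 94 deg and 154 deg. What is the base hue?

304°

The accents sit 30° either side of the complement, so the complement is their short-arc midpoint on the wheel.
Short-arc midpoint of 94° and 154°: 124°.
Base is 180° from the complement: 124 − 180 = -56 → -56 + 360 = 304°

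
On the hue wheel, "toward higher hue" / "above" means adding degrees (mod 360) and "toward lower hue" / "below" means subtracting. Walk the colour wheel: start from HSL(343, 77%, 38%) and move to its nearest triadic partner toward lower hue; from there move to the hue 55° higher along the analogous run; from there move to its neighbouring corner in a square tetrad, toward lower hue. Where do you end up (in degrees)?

−120° (triadic ↓): 343 − 120 = 223°
+55° (analog 55° ↑): 223 + 55 = 278°
−90° (square ↓): 278 − 90 = 188°

188°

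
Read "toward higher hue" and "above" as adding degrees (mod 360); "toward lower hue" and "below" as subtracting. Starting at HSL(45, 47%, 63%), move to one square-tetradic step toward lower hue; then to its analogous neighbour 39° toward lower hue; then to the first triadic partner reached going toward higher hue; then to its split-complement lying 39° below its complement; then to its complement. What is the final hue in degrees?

square ↓ −90°: 45 − 90 = -45 → -45 + 360 = 315°
analog 39° ↓ −39°: 315 − 39 = 276°
triadic ↑ +120°: 276 + 120 = 396 → 396 − 360 = 36°
split-comp 39° ↓ +141°: 36 + 141 = 177°
complement +180°: 177 + 180 = 357°

357°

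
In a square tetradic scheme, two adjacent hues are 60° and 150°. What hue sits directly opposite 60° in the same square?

A square tetradic scheme places four hues 90° apart; opposite corners are 180° apart.
60 + 180 = 240°

240°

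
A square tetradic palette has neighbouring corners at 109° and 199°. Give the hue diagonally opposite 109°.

A square tetradic scheme places four hues 90° apart; opposite corners are 180° apart.
109 + 180 = 289°

289°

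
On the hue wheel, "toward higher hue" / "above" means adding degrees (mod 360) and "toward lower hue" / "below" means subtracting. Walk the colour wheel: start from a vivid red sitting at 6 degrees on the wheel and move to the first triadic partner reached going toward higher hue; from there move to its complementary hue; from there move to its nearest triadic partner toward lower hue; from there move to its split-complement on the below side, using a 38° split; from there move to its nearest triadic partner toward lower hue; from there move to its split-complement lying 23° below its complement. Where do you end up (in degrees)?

6 + 120 = 126°   (triadic ↑)
126 + 180 = 306°   (complement)
306 − 120 = 186°   (triadic ↓)
186 + 142 = 328°   (split-comp 38° ↓)
328 − 120 = 208°   (triadic ↓)
208 + 157 = 365 → 365 − 360 = 5°   (split-comp 23° ↓)

5°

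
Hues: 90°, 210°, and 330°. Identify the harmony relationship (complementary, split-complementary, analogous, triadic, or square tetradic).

triadic

Sort the hues: 90°, 210°, 330°.
Successive gaps around the wheel: 120°, 120°, 120°.
Three hues equally spaced 120° apart form a triad.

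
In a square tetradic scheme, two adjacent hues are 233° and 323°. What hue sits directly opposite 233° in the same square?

A square tetradic scheme places four hues 90° apart; opposite corners are 180° apart.
233 + 180 = 413 → 413 − 360 = 53°

53°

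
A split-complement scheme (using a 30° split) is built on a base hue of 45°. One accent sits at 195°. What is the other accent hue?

Split-complementary hues sit 30° either side of the complement.
Complement of the base 45°: 45 + 180 = 225°
The given accent 195° is 30° one side of 225°; the other accent sits 30° the other side: 225 + 30 = 255°

255°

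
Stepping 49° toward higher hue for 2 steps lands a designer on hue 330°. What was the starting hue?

232°

2 steps of 49° (toward higher hue) give a net shift of +98°.
Start = end − shift: 330 − 98 = 232°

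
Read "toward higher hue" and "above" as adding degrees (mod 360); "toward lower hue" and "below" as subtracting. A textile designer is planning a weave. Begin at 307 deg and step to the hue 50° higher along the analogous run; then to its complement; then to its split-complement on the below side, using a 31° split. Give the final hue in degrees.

+50° (analog 50° ↑): 307 + 50 = 357°
+180° (complement): 357 + 180 = 537 → 537 − 360 = 177°
+149° (split-comp 31° ↓): 177 + 149 = 326°

326°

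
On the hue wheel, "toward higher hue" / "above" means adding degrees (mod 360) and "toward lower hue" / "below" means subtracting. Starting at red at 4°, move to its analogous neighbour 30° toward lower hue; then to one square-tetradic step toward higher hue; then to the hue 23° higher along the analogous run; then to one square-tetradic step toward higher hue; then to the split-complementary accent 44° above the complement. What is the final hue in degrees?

41°

4 − 30 = -26 → -26 + 360 = 334°   (analog 30° ↓)
334 + 90 = 424 → 424 − 360 = 64°   (square ↑)
64 + 23 = 87°   (analog 23° ↑)
87 + 90 = 177°   (square ↑)
177 + 224 = 401 → 401 − 360 = 41°   (split-comp 44° ↑)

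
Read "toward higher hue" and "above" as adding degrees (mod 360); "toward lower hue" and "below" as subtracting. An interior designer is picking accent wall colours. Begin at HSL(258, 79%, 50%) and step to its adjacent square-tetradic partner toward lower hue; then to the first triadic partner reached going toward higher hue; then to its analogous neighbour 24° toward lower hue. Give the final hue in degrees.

264°

−90° (square ↓): 258 − 90 = 168°
+120° (triadic ↑): 168 + 120 = 288°
−24° (analog 24° ↓): 288 − 24 = 264°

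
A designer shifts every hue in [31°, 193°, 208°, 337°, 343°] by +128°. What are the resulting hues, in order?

159°, 321°, 336°, 105°, 111°

31 + 128 = 159°
193 + 128 = 321°
208 + 128 = 336°
337 + 128 = 465 → 465 − 360 = 105°
343 + 128 = 471 → 471 − 360 = 111°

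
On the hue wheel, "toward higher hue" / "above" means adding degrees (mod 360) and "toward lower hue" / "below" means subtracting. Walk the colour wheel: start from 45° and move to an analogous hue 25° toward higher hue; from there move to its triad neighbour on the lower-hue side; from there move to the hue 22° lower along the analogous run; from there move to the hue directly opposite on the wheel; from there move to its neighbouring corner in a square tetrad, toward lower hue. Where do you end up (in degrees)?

18°

analog 25° ↑ +25°: 45 + 25 = 70°
triadic ↓ −120°: 70 − 120 = -50 → -50 + 360 = 310°
analog 22° ↓ −22°: 310 − 22 = 288°
complement +180°: 288 + 180 = 468 → 468 − 360 = 108°
square ↓ −90°: 108 − 90 = 18°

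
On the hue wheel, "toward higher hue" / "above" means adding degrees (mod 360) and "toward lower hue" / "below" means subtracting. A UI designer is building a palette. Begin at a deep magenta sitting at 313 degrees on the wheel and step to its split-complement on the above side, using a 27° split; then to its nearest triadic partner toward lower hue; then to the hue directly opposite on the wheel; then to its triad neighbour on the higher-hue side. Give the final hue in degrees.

340°

split-comp 27° ↑ +207°: 313 + 207 = 520 → 520 − 360 = 160°
triadic ↓ −120°: 160 − 120 = 40°
complement +180°: 40 + 180 = 220°
triadic ↑ +120°: 220 + 120 = 340°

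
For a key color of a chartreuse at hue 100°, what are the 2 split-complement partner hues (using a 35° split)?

245° and 315°

Split-complementary hues sit 35° either side of the complement.
Complement of 100°: 100 + 180 = 280°
280 − 35 = 245°
280 + 35 = 315°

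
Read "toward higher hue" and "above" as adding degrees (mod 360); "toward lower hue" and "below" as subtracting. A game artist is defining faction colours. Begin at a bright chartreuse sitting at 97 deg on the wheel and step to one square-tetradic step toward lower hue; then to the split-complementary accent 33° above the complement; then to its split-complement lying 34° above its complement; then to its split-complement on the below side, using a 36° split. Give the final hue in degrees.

97 − 90 = 7°   (square ↓)
7 + 213 = 220°   (split-comp 33° ↑)
220 + 214 = 434 → 434 − 360 = 74°   (split-comp 34° ↑)
74 + 144 = 218°   (split-comp 36° ↓)

218°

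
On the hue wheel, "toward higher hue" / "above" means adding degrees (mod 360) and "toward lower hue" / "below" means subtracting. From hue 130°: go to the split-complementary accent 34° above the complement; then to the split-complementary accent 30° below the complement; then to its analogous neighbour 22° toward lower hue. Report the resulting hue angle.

112°

130 + 214 = 344°   (split-comp 34° ↑)
344 + 150 = 494 → 494 − 360 = 134°   (split-comp 30° ↓)
134 − 22 = 112°   (analog 22° ↓)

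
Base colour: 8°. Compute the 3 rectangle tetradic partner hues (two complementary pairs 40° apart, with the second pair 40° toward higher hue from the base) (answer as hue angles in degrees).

48°, 188°, 228°

A rectangular tetradic uses two complementary pairs 40° apart: offsets 0°, 40°, 180°, 220°.
8 + 40 = 48°
8 + 180 = 188°
8 + 220 = 228°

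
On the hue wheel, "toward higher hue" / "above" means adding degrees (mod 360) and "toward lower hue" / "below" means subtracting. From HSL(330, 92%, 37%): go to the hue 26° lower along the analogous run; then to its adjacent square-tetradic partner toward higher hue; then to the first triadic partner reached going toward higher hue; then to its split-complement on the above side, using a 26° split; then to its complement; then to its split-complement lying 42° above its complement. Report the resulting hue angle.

analog 26° ↓ −26°: 330 − 26 = 304°
square ↑ +90°: 304 + 90 = 394 → 394 − 360 = 34°
triadic ↑ +120°: 34 + 120 = 154°
split-comp 26° ↑ +206°: 154 + 206 = 360 → 360 − 360 = 0°
complement +180°: 0 + 180 = 180°
split-comp 42° ↑ +222°: 180 + 222 = 402 → 402 − 360 = 42°

42°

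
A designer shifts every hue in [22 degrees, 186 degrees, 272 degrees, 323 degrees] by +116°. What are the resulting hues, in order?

22 + 116 = 138°
186 + 116 = 302°
272 + 116 = 388 → 388 − 360 = 28°
323 + 116 = 439 → 439 − 360 = 79°

138°, 302°, 28°, 79°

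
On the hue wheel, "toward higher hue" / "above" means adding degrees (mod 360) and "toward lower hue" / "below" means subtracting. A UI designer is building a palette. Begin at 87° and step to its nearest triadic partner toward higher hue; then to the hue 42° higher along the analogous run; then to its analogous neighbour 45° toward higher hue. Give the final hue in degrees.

294°

+120° (triadic ↑): 87 + 120 = 207°
+42° (analog 42° ↑): 207 + 42 = 249°
+45° (analog 45° ↑): 249 + 45 = 294°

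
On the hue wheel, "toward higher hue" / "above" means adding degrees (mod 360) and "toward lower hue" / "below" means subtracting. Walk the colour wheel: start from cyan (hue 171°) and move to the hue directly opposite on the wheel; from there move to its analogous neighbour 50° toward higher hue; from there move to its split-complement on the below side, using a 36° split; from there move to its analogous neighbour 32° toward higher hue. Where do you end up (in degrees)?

217°

+180° (complement): 171 + 180 = 351°
+50° (analog 50° ↑): 351 + 50 = 401 → 401 − 360 = 41°
+144° (split-comp 36° ↓): 41 + 144 = 185°
+32° (analog 32° ↑): 185 + 32 = 217°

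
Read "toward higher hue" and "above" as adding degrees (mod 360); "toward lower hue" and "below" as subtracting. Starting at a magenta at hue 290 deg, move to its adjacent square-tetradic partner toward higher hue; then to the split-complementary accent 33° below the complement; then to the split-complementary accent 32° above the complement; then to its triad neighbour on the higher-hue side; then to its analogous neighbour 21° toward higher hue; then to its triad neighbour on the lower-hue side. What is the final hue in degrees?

40°

290 + 90 = 380 → 380 − 360 = 20°   (square ↑)
20 + 147 = 167°   (split-comp 33° ↓)
167 + 212 = 379 → 379 − 360 = 19°   (split-comp 32° ↑)
19 + 120 = 139°   (triadic ↑)
139 + 21 = 160°   (analog 21° ↑)
160 − 120 = 40°   (triadic ↓)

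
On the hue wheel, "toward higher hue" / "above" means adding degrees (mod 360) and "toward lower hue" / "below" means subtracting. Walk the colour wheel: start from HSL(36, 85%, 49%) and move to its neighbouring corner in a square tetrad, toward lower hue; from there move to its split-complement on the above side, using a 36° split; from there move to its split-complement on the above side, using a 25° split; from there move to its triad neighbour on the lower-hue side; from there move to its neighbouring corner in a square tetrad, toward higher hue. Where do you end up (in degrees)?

337°

36 − 90 = -54 → -54 + 360 = 306°   (square ↓)
306 + 216 = 522 → 522 − 360 = 162°   (split-comp 36° ↑)
162 + 205 = 367 → 367 − 360 = 7°   (split-comp 25° ↑)
7 − 120 = -113 → -113 + 360 = 247°   (triadic ↓)
247 + 90 = 337°   (square ↑)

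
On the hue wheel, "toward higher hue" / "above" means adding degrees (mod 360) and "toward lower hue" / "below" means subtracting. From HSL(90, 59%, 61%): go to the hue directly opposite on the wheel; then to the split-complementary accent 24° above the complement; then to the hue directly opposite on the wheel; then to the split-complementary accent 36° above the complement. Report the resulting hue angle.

150°

+180° (complement): 90 + 180 = 270°
+204° (split-comp 24° ↑): 270 + 204 = 474 → 474 − 360 = 114°
+180° (complement): 114 + 180 = 294°
+216° (split-comp 36° ↑): 294 + 216 = 510 → 510 − 360 = 150°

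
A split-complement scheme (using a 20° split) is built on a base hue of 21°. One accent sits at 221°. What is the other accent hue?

Split-complementary hues sit 20° either side of the complement.
Complement of the base 21°: 21 + 180 = 201°
The given accent 221° is 20° one side of 201°; the other accent sits 20° the other side: 201 − 20 = 181°

181°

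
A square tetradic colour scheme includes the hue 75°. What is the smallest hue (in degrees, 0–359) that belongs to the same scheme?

75°

A square tetradic scheme places four hues every 90°.
The full set through 75° is {75°, 165°, 255°, 345°}.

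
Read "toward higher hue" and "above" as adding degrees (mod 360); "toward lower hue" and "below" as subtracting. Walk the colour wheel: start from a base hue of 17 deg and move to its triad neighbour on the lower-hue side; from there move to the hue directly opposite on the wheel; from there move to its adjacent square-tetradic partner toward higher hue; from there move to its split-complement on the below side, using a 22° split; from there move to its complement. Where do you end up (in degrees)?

−120° (triadic ↓): 17 − 120 = -103 → -103 + 360 = 257°
+180° (complement): 257 + 180 = 437 → 437 − 360 = 77°
+90° (square ↑): 77 + 90 = 167°
+158° (split-comp 22° ↓): 167 + 158 = 325°
+180° (complement): 325 + 180 = 505 → 505 − 360 = 145°

145°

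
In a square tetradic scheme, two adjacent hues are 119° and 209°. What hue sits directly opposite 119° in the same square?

299°

A square tetradic scheme places four hues 90° apart; opposite corners are 180° apart.
119 + 180 = 299°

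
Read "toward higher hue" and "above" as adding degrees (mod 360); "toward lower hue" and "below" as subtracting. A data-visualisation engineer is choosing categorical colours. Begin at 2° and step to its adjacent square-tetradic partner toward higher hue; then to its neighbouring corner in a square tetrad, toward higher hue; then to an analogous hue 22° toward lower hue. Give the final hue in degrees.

2 + 90 = 92°   (square ↑)
92 + 90 = 182°   (square ↑)
182 − 22 = 160°   (analog 22° ↓)

160°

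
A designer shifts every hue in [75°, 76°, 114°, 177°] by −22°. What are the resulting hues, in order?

75 − 22 = 53°
76 − 22 = 54°
114 − 22 = 92°
177 − 22 = 155°

53°, 54°, 92°, 155°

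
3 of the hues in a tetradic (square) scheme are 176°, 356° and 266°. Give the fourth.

86°

A square tetradic scheme places four hues every 90°.
The full set through 176° is {86°, 176°, 266°, 356°}.
Given {176°, 266°, 356°}, the missing hue is 86°.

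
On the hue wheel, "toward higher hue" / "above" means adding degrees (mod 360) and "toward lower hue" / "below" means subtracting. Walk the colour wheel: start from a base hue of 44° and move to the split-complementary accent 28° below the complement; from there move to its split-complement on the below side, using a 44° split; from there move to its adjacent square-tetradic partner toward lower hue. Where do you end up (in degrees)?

242°

+152° (split-comp 28° ↓): 44 + 152 = 196°
+136° (split-comp 44° ↓): 196 + 136 = 332°
−90° (square ↓): 332 − 90 = 242°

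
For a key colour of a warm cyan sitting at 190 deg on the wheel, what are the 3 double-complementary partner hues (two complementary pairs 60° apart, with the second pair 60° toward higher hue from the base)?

A rectangular tetradic uses two complementary pairs 60° apart: offsets 0°, 60°, 180°, 240°.
190 + 60 = 250°
190 + 180 = 370 → 370 − 360 = 10°
190 + 240 = 430 → 430 − 360 = 70°

250°, 10°, and 70°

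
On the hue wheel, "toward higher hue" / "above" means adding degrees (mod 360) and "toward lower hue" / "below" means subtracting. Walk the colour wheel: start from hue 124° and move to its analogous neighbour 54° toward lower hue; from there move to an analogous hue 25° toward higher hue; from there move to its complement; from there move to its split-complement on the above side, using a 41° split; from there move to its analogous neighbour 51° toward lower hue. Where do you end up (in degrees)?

124 − 54 = 70°   (analog 54° ↓)
70 + 25 = 95°   (analog 25° ↑)
95 + 180 = 275°   (complement)
275 + 221 = 496 → 496 − 360 = 136°   (split-comp 41° ↑)
136 − 51 = 85°   (analog 51° ↓)

85°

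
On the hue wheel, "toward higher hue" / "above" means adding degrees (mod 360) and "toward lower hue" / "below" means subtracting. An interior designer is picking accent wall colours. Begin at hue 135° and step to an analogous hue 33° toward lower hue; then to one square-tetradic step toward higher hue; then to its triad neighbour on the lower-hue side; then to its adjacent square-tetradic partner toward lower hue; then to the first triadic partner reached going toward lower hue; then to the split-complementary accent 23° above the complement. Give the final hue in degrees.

65°

135 − 33 = 102°   (analog 33° ↓)
102 + 90 = 192°   (square ↑)
192 − 120 = 72°   (triadic ↓)
72 − 90 = -18 → -18 + 360 = 342°   (square ↓)
342 − 120 = 222°   (triadic ↓)
222 + 203 = 425 → 425 − 360 = 65°   (split-comp 23° ↑)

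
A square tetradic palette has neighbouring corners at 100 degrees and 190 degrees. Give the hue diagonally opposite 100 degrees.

A square tetradic scheme places four hues 90° apart; opposite corners are 180° apart.
100 + 180 = 280°

280°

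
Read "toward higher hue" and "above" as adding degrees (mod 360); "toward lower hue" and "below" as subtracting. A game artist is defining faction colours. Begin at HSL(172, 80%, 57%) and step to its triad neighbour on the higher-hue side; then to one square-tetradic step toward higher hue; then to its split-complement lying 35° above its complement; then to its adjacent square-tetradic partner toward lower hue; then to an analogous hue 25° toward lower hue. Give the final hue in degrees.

122°

triadic ↑ +120°: 172 + 120 = 292°
square ↑ +90°: 292 + 90 = 382 → 382 − 360 = 22°
split-comp 35° ↑ +215°: 22 + 215 = 237°
square ↓ −90°: 237 − 90 = 147°
analog 25° ↓ −25°: 147 − 25 = 122°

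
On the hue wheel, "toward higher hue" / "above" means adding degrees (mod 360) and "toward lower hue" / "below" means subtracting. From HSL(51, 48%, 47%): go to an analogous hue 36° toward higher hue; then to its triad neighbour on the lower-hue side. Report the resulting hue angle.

51 + 36 = 87°   (analog 36° ↑)
87 − 120 = -33 → -33 + 360 = 327°   (triadic ↓)

327°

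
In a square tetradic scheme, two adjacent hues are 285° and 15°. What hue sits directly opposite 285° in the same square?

105°

A square tetradic scheme places four hues 90° apart; opposite corners are 180° apart.
285 + 180 = 465 → 465 − 360 = 105°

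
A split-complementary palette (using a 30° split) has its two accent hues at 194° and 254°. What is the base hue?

44°

The accents sit 30° either side of the complement, so the complement is their short-arc midpoint on the wheel.
Short-arc midpoint of 194° and 254°: 224°.
Base is 180° from the complement: 224 − 180 = 44°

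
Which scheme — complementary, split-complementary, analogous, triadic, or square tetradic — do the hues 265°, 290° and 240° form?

Sort the hues: 240°, 265°, 290°.
Successive gaps around the wheel: 25°, 25°, 310°.
A run of hues at equal small steps (25°) with one large closing gap is an analogous group.

analogous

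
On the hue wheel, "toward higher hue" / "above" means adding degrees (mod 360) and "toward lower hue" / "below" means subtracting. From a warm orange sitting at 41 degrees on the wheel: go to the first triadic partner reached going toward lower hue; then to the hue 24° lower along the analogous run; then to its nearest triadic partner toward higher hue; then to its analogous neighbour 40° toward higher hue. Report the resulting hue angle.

57°

triadic ↓ −120°: 41 − 120 = -79 → -79 + 360 = 281°
analog 24° ↓ −24°: 281 − 24 = 257°
triadic ↑ +120°: 257 + 120 = 377 → 377 − 360 = 17°
analog 40° ↑ +40°: 17 + 40 = 57°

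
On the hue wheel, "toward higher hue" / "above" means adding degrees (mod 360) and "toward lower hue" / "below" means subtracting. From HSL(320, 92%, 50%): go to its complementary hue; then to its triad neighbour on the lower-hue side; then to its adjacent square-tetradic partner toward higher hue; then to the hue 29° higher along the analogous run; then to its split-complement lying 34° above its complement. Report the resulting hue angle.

complement +180°: 320 + 180 = 500 → 500 − 360 = 140°
triadic ↓ −120°: 140 − 120 = 20°
square ↑ +90°: 20 + 90 = 110°
analog 29° ↑ +29°: 110 + 29 = 139°
split-comp 34° ↑ +214°: 139 + 214 = 353°

353°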